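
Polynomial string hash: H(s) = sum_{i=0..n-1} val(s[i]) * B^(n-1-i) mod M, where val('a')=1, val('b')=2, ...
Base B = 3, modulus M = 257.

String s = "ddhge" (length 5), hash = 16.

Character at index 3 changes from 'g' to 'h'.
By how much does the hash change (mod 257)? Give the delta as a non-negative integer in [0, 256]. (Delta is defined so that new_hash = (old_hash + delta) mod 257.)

Answer: 3

Derivation:
Delta formula: (val(new) - val(old)) * B^(n-1-k) mod M
  val('h') - val('g') = 8 - 7 = 1
  B^(n-1-k) = 3^1 mod 257 = 3
  Delta = 1 * 3 mod 257 = 3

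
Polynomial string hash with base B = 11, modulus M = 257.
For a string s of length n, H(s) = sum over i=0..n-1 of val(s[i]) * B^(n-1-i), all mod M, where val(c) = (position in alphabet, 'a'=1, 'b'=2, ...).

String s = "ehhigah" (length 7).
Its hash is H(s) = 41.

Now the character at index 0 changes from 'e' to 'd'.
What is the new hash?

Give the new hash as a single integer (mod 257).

val('e') = 5, val('d') = 4
Position k = 0, exponent = n-1-k = 6
B^6 mod M = 11^6 mod 257 = 60
Delta = (4 - 5) * 60 mod 257 = 197
New hash = (41 + 197) mod 257 = 238

Answer: 238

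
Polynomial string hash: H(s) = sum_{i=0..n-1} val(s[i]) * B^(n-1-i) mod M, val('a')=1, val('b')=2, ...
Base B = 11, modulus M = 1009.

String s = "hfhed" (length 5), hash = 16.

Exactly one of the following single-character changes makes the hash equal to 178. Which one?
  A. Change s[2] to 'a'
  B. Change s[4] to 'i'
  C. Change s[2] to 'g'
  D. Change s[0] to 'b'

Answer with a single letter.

Answer: A

Derivation:
Option A: s[2]='h'->'a', delta=(1-8)*11^2 mod 1009 = 162, hash=16+162 mod 1009 = 178 <-- target
Option B: s[4]='d'->'i', delta=(9-4)*11^0 mod 1009 = 5, hash=16+5 mod 1009 = 21
Option C: s[2]='h'->'g', delta=(7-8)*11^2 mod 1009 = 888, hash=16+888 mod 1009 = 904
Option D: s[0]='h'->'b', delta=(2-8)*11^4 mod 1009 = 946, hash=16+946 mod 1009 = 962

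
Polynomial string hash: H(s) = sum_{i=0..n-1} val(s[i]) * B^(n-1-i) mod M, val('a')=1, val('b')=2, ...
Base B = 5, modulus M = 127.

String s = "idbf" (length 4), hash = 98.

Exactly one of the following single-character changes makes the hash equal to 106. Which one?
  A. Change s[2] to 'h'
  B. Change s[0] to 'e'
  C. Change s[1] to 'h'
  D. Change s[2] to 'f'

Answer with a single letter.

Answer: B

Derivation:
Option A: s[2]='b'->'h', delta=(8-2)*5^1 mod 127 = 30, hash=98+30 mod 127 = 1
Option B: s[0]='i'->'e', delta=(5-9)*5^3 mod 127 = 8, hash=98+8 mod 127 = 106 <-- target
Option C: s[1]='d'->'h', delta=(8-4)*5^2 mod 127 = 100, hash=98+100 mod 127 = 71
Option D: s[2]='b'->'f', delta=(6-2)*5^1 mod 127 = 20, hash=98+20 mod 127 = 118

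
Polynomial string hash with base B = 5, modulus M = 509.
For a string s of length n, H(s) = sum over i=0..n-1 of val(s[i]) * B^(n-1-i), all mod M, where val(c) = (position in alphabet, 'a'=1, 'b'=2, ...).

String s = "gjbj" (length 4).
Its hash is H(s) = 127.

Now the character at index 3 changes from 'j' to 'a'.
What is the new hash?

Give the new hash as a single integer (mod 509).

Answer: 118

Derivation:
val('j') = 10, val('a') = 1
Position k = 3, exponent = n-1-k = 0
B^0 mod M = 5^0 mod 509 = 1
Delta = (1 - 10) * 1 mod 509 = 500
New hash = (127 + 500) mod 509 = 118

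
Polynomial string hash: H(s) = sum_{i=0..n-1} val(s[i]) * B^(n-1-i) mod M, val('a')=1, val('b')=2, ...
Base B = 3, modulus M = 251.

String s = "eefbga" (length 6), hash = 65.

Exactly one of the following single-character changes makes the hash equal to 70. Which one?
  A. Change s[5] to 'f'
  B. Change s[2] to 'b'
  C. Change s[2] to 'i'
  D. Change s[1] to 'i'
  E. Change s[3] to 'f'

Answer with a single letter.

Answer: A

Derivation:
Option A: s[5]='a'->'f', delta=(6-1)*3^0 mod 251 = 5, hash=65+5 mod 251 = 70 <-- target
Option B: s[2]='f'->'b', delta=(2-6)*3^3 mod 251 = 143, hash=65+143 mod 251 = 208
Option C: s[2]='f'->'i', delta=(9-6)*3^3 mod 251 = 81, hash=65+81 mod 251 = 146
Option D: s[1]='e'->'i', delta=(9-5)*3^4 mod 251 = 73, hash=65+73 mod 251 = 138
Option E: s[3]='b'->'f', delta=(6-2)*3^2 mod 251 = 36, hash=65+36 mod 251 = 101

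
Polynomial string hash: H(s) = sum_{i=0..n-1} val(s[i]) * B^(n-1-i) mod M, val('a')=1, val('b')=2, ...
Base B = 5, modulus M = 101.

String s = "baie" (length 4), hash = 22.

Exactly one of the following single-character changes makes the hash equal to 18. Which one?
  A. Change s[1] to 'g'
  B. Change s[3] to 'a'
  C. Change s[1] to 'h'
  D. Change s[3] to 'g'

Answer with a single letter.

Option A: s[1]='a'->'g', delta=(7-1)*5^2 mod 101 = 49, hash=22+49 mod 101 = 71
Option B: s[3]='e'->'a', delta=(1-5)*5^0 mod 101 = 97, hash=22+97 mod 101 = 18 <-- target
Option C: s[1]='a'->'h', delta=(8-1)*5^2 mod 101 = 74, hash=22+74 mod 101 = 96
Option D: s[3]='e'->'g', delta=(7-5)*5^0 mod 101 = 2, hash=22+2 mod 101 = 24

Answer: B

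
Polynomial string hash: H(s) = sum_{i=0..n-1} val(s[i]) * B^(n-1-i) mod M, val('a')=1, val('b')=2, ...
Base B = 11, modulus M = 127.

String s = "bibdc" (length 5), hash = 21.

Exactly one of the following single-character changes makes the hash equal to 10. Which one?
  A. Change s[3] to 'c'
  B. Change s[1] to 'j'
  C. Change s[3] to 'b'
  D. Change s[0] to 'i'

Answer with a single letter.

Answer: A

Derivation:
Option A: s[3]='d'->'c', delta=(3-4)*11^1 mod 127 = 116, hash=21+116 mod 127 = 10 <-- target
Option B: s[1]='i'->'j', delta=(10-9)*11^3 mod 127 = 61, hash=21+61 mod 127 = 82
Option C: s[3]='d'->'b', delta=(2-4)*11^1 mod 127 = 105, hash=21+105 mod 127 = 126
Option D: s[0]='b'->'i', delta=(9-2)*11^4 mod 127 = 125, hash=21+125 mod 127 = 19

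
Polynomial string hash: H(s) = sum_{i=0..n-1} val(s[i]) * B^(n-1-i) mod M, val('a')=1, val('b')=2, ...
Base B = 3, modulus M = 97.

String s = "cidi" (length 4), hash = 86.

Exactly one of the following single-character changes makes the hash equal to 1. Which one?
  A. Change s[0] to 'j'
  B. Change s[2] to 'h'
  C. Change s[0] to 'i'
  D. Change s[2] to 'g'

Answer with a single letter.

Option A: s[0]='c'->'j', delta=(10-3)*3^3 mod 97 = 92, hash=86+92 mod 97 = 81
Option B: s[2]='d'->'h', delta=(8-4)*3^1 mod 97 = 12, hash=86+12 mod 97 = 1 <-- target
Option C: s[0]='c'->'i', delta=(9-3)*3^3 mod 97 = 65, hash=86+65 mod 97 = 54
Option D: s[2]='d'->'g', delta=(7-4)*3^1 mod 97 = 9, hash=86+9 mod 97 = 95

Answer: B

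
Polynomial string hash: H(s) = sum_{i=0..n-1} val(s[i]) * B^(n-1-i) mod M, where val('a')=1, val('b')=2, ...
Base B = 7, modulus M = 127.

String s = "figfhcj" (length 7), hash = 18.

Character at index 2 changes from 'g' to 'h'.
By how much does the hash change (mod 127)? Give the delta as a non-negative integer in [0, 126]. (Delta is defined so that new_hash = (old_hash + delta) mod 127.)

Answer: 115

Derivation:
Delta formula: (val(new) - val(old)) * B^(n-1-k) mod M
  val('h') - val('g') = 8 - 7 = 1
  B^(n-1-k) = 7^4 mod 127 = 115
  Delta = 1 * 115 mod 127 = 115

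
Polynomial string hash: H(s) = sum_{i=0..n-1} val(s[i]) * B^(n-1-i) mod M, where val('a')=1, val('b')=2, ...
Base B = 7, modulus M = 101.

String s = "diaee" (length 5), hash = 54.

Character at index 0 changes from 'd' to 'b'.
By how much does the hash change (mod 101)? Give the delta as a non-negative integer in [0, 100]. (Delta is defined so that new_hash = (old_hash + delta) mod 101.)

Answer: 46

Derivation:
Delta formula: (val(new) - val(old)) * B^(n-1-k) mod M
  val('b') - val('d') = 2 - 4 = -2
  B^(n-1-k) = 7^4 mod 101 = 78
  Delta = -2 * 78 mod 101 = 46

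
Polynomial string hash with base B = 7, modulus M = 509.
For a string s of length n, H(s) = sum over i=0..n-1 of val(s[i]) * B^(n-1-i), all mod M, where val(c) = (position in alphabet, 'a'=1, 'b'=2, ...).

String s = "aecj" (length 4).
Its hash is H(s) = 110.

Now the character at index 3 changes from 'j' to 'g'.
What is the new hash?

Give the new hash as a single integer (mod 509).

val('j') = 10, val('g') = 7
Position k = 3, exponent = n-1-k = 0
B^0 mod M = 7^0 mod 509 = 1
Delta = (7 - 10) * 1 mod 509 = 506
New hash = (110 + 506) mod 509 = 107

Answer: 107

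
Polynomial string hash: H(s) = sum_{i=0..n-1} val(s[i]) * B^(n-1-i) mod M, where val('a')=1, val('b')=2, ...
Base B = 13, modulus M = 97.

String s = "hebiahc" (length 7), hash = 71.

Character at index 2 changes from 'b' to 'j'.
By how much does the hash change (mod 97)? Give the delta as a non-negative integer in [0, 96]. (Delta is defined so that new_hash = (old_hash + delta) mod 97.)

Delta formula: (val(new) - val(old)) * B^(n-1-k) mod M
  val('j') - val('b') = 10 - 2 = 8
  B^(n-1-k) = 13^4 mod 97 = 43
  Delta = 8 * 43 mod 97 = 53

Answer: 53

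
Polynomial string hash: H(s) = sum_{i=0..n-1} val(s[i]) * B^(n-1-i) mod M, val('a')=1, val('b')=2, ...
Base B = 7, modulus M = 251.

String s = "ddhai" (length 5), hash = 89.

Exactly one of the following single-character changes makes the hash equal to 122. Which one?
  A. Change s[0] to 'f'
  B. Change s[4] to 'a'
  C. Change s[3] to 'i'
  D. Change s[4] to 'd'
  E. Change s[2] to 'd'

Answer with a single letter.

Answer: A

Derivation:
Option A: s[0]='d'->'f', delta=(6-4)*7^4 mod 251 = 33, hash=89+33 mod 251 = 122 <-- target
Option B: s[4]='i'->'a', delta=(1-9)*7^0 mod 251 = 243, hash=89+243 mod 251 = 81
Option C: s[3]='a'->'i', delta=(9-1)*7^1 mod 251 = 56, hash=89+56 mod 251 = 145
Option D: s[4]='i'->'d', delta=(4-9)*7^0 mod 251 = 246, hash=89+246 mod 251 = 84
Option E: s[2]='h'->'d', delta=(4-8)*7^2 mod 251 = 55, hash=89+55 mod 251 = 144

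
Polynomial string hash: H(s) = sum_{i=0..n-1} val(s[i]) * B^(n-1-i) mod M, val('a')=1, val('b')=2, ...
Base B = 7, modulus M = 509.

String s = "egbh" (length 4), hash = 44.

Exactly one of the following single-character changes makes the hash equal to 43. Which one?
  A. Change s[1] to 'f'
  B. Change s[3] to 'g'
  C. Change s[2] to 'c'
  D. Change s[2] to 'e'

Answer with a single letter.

Answer: B

Derivation:
Option A: s[1]='g'->'f', delta=(6-7)*7^2 mod 509 = 460, hash=44+460 mod 509 = 504
Option B: s[3]='h'->'g', delta=(7-8)*7^0 mod 509 = 508, hash=44+508 mod 509 = 43 <-- target
Option C: s[2]='b'->'c', delta=(3-2)*7^1 mod 509 = 7, hash=44+7 mod 509 = 51
Option D: s[2]='b'->'e', delta=(5-2)*7^1 mod 509 = 21, hash=44+21 mod 509 = 65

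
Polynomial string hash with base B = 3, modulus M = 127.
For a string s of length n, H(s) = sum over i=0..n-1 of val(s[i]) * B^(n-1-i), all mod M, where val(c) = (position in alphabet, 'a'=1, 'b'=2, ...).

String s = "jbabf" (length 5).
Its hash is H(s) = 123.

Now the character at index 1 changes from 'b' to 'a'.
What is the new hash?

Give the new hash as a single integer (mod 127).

val('b') = 2, val('a') = 1
Position k = 1, exponent = n-1-k = 3
B^3 mod M = 3^3 mod 127 = 27
Delta = (1 - 2) * 27 mod 127 = 100
New hash = (123 + 100) mod 127 = 96

Answer: 96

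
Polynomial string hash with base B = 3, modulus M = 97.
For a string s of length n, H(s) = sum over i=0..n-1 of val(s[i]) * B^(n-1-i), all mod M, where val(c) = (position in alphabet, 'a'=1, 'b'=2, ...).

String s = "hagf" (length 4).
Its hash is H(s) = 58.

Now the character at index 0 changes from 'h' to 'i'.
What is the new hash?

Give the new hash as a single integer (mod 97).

val('h') = 8, val('i') = 9
Position k = 0, exponent = n-1-k = 3
B^3 mod M = 3^3 mod 97 = 27
Delta = (9 - 8) * 27 mod 97 = 27
New hash = (58 + 27) mod 97 = 85

Answer: 85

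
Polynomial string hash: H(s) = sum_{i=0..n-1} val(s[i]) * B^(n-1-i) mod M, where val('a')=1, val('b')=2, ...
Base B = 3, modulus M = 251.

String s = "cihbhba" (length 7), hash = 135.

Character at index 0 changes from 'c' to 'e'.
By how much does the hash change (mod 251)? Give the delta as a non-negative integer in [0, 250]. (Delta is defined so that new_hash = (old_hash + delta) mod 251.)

Delta formula: (val(new) - val(old)) * B^(n-1-k) mod M
  val('e') - val('c') = 5 - 3 = 2
  B^(n-1-k) = 3^6 mod 251 = 227
  Delta = 2 * 227 mod 251 = 203

Answer: 203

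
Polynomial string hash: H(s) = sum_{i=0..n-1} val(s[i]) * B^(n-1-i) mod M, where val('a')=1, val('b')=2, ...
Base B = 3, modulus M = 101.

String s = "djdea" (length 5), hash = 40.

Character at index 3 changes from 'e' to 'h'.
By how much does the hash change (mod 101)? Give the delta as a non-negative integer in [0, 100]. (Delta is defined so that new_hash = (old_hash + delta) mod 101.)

Answer: 9

Derivation:
Delta formula: (val(new) - val(old)) * B^(n-1-k) mod M
  val('h') - val('e') = 8 - 5 = 3
  B^(n-1-k) = 3^1 mod 101 = 3
  Delta = 3 * 3 mod 101 = 9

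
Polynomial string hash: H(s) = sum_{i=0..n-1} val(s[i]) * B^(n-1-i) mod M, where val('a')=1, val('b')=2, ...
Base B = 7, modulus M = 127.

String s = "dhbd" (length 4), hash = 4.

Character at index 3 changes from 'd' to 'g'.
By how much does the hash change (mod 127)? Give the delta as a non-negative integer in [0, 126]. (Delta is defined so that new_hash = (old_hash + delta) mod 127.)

Delta formula: (val(new) - val(old)) * B^(n-1-k) mod M
  val('g') - val('d') = 7 - 4 = 3
  B^(n-1-k) = 7^0 mod 127 = 1
  Delta = 3 * 1 mod 127 = 3

Answer: 3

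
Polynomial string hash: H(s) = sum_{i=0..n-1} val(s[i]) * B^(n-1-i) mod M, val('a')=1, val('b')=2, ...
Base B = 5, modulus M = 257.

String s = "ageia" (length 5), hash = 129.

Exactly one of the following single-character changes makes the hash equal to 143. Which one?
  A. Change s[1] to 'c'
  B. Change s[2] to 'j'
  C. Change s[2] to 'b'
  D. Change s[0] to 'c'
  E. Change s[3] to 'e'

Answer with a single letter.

Answer: A

Derivation:
Option A: s[1]='g'->'c', delta=(3-7)*5^3 mod 257 = 14, hash=129+14 mod 257 = 143 <-- target
Option B: s[2]='e'->'j', delta=(10-5)*5^2 mod 257 = 125, hash=129+125 mod 257 = 254
Option C: s[2]='e'->'b', delta=(2-5)*5^2 mod 257 = 182, hash=129+182 mod 257 = 54
Option D: s[0]='a'->'c', delta=(3-1)*5^4 mod 257 = 222, hash=129+222 mod 257 = 94
Option E: s[3]='i'->'e', delta=(5-9)*5^1 mod 257 = 237, hash=129+237 mod 257 = 109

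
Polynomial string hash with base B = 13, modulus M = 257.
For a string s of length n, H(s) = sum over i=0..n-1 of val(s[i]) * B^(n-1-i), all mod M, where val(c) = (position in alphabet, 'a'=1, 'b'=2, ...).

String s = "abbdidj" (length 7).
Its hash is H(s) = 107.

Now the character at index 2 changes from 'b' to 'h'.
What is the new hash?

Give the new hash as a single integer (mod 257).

val('b') = 2, val('h') = 8
Position k = 2, exponent = n-1-k = 4
B^4 mod M = 13^4 mod 257 = 34
Delta = (8 - 2) * 34 mod 257 = 204
New hash = (107 + 204) mod 257 = 54

Answer: 54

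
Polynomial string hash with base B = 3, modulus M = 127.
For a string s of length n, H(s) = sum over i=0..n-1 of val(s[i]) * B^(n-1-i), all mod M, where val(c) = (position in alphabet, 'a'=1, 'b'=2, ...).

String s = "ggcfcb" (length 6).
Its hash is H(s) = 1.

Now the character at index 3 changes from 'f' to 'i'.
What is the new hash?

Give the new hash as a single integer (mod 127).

Answer: 28

Derivation:
val('f') = 6, val('i') = 9
Position k = 3, exponent = n-1-k = 2
B^2 mod M = 3^2 mod 127 = 9
Delta = (9 - 6) * 9 mod 127 = 27
New hash = (1 + 27) mod 127 = 28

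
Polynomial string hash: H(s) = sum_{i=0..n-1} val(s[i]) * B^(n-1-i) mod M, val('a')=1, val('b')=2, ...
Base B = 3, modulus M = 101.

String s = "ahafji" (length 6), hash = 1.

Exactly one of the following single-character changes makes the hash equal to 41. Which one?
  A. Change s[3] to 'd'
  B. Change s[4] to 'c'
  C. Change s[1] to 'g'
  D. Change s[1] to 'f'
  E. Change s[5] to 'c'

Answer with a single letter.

Option A: s[3]='f'->'d', delta=(4-6)*3^2 mod 101 = 83, hash=1+83 mod 101 = 84
Option B: s[4]='j'->'c', delta=(3-10)*3^1 mod 101 = 80, hash=1+80 mod 101 = 81
Option C: s[1]='h'->'g', delta=(7-8)*3^4 mod 101 = 20, hash=1+20 mod 101 = 21
Option D: s[1]='h'->'f', delta=(6-8)*3^4 mod 101 = 40, hash=1+40 mod 101 = 41 <-- target
Option E: s[5]='i'->'c', delta=(3-9)*3^0 mod 101 = 95, hash=1+95 mod 101 = 96

Answer: D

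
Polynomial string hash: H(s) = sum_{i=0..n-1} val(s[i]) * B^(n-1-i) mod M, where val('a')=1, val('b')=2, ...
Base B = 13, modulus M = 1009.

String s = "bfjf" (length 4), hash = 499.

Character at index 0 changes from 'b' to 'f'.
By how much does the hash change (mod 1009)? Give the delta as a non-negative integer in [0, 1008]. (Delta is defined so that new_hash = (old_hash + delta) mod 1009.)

Delta formula: (val(new) - val(old)) * B^(n-1-k) mod M
  val('f') - val('b') = 6 - 2 = 4
  B^(n-1-k) = 13^3 mod 1009 = 179
  Delta = 4 * 179 mod 1009 = 716

Answer: 716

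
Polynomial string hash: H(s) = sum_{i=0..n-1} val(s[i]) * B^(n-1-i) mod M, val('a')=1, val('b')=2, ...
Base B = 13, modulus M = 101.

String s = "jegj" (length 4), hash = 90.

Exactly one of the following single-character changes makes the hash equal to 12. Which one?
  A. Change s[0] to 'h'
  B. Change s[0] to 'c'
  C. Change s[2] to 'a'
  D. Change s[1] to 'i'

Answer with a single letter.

Option A: s[0]='j'->'h', delta=(8-10)*13^3 mod 101 = 50, hash=90+50 mod 101 = 39
Option B: s[0]='j'->'c', delta=(3-10)*13^3 mod 101 = 74, hash=90+74 mod 101 = 63
Option C: s[2]='g'->'a', delta=(1-7)*13^1 mod 101 = 23, hash=90+23 mod 101 = 12 <-- target
Option D: s[1]='e'->'i', delta=(9-5)*13^2 mod 101 = 70, hash=90+70 mod 101 = 59

Answer: C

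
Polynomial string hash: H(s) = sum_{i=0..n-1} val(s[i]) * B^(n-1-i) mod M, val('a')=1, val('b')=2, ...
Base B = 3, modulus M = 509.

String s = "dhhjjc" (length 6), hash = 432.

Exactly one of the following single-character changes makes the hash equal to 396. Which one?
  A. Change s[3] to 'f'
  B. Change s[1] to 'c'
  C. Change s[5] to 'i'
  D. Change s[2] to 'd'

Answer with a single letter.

Option A: s[3]='j'->'f', delta=(6-10)*3^2 mod 509 = 473, hash=432+473 mod 509 = 396 <-- target
Option B: s[1]='h'->'c', delta=(3-8)*3^4 mod 509 = 104, hash=432+104 mod 509 = 27
Option C: s[5]='c'->'i', delta=(9-3)*3^0 mod 509 = 6, hash=432+6 mod 509 = 438
Option D: s[2]='h'->'d', delta=(4-8)*3^3 mod 509 = 401, hash=432+401 mod 509 = 324

Answer: A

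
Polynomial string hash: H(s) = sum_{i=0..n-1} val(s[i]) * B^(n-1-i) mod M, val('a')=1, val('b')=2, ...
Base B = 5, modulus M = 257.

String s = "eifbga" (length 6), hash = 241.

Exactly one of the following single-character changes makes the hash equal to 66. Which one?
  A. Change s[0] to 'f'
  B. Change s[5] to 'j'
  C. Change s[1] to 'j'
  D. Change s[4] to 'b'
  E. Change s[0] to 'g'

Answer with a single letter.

Option A: s[0]='e'->'f', delta=(6-5)*5^5 mod 257 = 41, hash=241+41 mod 257 = 25
Option B: s[5]='a'->'j', delta=(10-1)*5^0 mod 257 = 9, hash=241+9 mod 257 = 250
Option C: s[1]='i'->'j', delta=(10-9)*5^4 mod 257 = 111, hash=241+111 mod 257 = 95
Option D: s[4]='g'->'b', delta=(2-7)*5^1 mod 257 = 232, hash=241+232 mod 257 = 216
Option E: s[0]='e'->'g', delta=(7-5)*5^5 mod 257 = 82, hash=241+82 mod 257 = 66 <-- target

Answer: E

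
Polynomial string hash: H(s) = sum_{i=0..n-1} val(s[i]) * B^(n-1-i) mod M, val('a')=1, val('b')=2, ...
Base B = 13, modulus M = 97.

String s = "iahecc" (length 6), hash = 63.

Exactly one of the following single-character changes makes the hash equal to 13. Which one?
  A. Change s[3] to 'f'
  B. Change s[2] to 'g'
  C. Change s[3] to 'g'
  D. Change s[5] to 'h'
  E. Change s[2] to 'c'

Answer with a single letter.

Option A: s[3]='e'->'f', delta=(6-5)*13^2 mod 97 = 72, hash=63+72 mod 97 = 38
Option B: s[2]='h'->'g', delta=(7-8)*13^3 mod 97 = 34, hash=63+34 mod 97 = 0
Option C: s[3]='e'->'g', delta=(7-5)*13^2 mod 97 = 47, hash=63+47 mod 97 = 13 <-- target
Option D: s[5]='c'->'h', delta=(8-3)*13^0 mod 97 = 5, hash=63+5 mod 97 = 68
Option E: s[2]='h'->'c', delta=(3-8)*13^3 mod 97 = 73, hash=63+73 mod 97 = 39

Answer: C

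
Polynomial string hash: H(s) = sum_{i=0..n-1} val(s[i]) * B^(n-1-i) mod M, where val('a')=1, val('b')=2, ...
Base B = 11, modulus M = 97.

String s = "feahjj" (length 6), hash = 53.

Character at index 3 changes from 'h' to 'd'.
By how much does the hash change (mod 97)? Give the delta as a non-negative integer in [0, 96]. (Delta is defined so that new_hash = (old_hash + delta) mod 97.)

Answer: 1

Derivation:
Delta formula: (val(new) - val(old)) * B^(n-1-k) mod M
  val('d') - val('h') = 4 - 8 = -4
  B^(n-1-k) = 11^2 mod 97 = 24
  Delta = -4 * 24 mod 97 = 1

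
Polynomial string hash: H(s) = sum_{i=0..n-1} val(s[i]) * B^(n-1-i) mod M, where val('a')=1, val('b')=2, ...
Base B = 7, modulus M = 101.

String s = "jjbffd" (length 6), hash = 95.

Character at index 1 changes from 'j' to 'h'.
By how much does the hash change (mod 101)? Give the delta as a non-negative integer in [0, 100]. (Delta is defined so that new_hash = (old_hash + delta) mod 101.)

Delta formula: (val(new) - val(old)) * B^(n-1-k) mod M
  val('h') - val('j') = 8 - 10 = -2
  B^(n-1-k) = 7^4 mod 101 = 78
  Delta = -2 * 78 mod 101 = 46

Answer: 46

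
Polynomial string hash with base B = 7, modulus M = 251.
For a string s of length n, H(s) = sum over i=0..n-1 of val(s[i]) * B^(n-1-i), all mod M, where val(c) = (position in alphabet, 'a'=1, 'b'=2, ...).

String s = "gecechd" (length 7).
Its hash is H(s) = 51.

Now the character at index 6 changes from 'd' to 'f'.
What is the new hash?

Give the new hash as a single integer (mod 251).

Answer: 53

Derivation:
val('d') = 4, val('f') = 6
Position k = 6, exponent = n-1-k = 0
B^0 mod M = 7^0 mod 251 = 1
Delta = (6 - 4) * 1 mod 251 = 2
New hash = (51 + 2) mod 251 = 53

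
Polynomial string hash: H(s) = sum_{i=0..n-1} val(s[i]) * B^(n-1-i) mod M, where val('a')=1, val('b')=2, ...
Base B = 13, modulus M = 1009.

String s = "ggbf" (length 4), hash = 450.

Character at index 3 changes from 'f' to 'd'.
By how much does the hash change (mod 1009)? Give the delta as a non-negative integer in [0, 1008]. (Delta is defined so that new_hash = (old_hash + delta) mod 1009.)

Delta formula: (val(new) - val(old)) * B^(n-1-k) mod M
  val('d') - val('f') = 4 - 6 = -2
  B^(n-1-k) = 13^0 mod 1009 = 1
  Delta = -2 * 1 mod 1009 = 1007

Answer: 1007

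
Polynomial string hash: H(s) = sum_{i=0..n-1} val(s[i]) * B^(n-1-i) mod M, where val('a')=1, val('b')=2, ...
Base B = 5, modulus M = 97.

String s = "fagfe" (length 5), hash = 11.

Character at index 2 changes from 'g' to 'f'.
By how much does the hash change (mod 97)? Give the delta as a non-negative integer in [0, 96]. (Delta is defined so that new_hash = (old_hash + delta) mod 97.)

Delta formula: (val(new) - val(old)) * B^(n-1-k) mod M
  val('f') - val('g') = 6 - 7 = -1
  B^(n-1-k) = 5^2 mod 97 = 25
  Delta = -1 * 25 mod 97 = 72

Answer: 72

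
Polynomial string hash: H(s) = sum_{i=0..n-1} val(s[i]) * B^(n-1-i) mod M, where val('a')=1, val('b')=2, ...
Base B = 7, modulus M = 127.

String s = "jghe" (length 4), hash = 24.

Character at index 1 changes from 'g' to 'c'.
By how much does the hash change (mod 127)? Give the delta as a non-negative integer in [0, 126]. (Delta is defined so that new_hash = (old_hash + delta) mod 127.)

Answer: 58

Derivation:
Delta formula: (val(new) - val(old)) * B^(n-1-k) mod M
  val('c') - val('g') = 3 - 7 = -4
  B^(n-1-k) = 7^2 mod 127 = 49
  Delta = -4 * 49 mod 127 = 58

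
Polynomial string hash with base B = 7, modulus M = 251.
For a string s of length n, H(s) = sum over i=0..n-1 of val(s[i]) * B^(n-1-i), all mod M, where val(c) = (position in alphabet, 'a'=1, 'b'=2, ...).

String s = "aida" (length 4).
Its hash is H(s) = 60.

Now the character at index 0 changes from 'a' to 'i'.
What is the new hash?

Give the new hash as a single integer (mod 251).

val('a') = 1, val('i') = 9
Position k = 0, exponent = n-1-k = 3
B^3 mod M = 7^3 mod 251 = 92
Delta = (9 - 1) * 92 mod 251 = 234
New hash = (60 + 234) mod 251 = 43

Answer: 43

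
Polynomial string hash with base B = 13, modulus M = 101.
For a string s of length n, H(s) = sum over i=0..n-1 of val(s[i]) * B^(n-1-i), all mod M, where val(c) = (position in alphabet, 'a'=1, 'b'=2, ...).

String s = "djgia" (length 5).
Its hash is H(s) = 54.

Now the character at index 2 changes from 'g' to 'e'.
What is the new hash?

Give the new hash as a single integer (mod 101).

val('g') = 7, val('e') = 5
Position k = 2, exponent = n-1-k = 2
B^2 mod M = 13^2 mod 101 = 68
Delta = (5 - 7) * 68 mod 101 = 66
New hash = (54 + 66) mod 101 = 19

Answer: 19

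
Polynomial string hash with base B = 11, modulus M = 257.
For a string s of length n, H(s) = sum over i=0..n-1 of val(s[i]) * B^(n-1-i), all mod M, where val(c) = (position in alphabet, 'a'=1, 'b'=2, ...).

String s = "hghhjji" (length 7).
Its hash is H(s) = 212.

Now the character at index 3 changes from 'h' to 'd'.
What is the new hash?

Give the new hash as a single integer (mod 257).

Answer: 28

Derivation:
val('h') = 8, val('d') = 4
Position k = 3, exponent = n-1-k = 3
B^3 mod M = 11^3 mod 257 = 46
Delta = (4 - 8) * 46 mod 257 = 73
New hash = (212 + 73) mod 257 = 28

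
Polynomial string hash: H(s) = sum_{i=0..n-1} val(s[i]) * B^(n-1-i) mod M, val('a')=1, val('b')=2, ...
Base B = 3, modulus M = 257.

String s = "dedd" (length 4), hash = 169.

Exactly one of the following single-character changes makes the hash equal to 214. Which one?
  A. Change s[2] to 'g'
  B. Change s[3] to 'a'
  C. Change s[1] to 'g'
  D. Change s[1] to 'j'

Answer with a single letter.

Answer: D

Derivation:
Option A: s[2]='d'->'g', delta=(7-4)*3^1 mod 257 = 9, hash=169+9 mod 257 = 178
Option B: s[3]='d'->'a', delta=(1-4)*3^0 mod 257 = 254, hash=169+254 mod 257 = 166
Option C: s[1]='e'->'g', delta=(7-5)*3^2 mod 257 = 18, hash=169+18 mod 257 = 187
Option D: s[1]='e'->'j', delta=(10-5)*3^2 mod 257 = 45, hash=169+45 mod 257 = 214 <-- target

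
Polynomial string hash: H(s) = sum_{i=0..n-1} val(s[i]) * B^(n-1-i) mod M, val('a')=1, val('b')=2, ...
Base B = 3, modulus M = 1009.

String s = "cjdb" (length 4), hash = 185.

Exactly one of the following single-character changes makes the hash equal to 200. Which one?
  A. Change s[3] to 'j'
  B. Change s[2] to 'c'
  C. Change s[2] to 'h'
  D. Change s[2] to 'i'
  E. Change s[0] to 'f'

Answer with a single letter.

Answer: D

Derivation:
Option A: s[3]='b'->'j', delta=(10-2)*3^0 mod 1009 = 8, hash=185+8 mod 1009 = 193
Option B: s[2]='d'->'c', delta=(3-4)*3^1 mod 1009 = 1006, hash=185+1006 mod 1009 = 182
Option C: s[2]='d'->'h', delta=(8-4)*3^1 mod 1009 = 12, hash=185+12 mod 1009 = 197
Option D: s[2]='d'->'i', delta=(9-4)*3^1 mod 1009 = 15, hash=185+15 mod 1009 = 200 <-- target
Option E: s[0]='c'->'f', delta=(6-3)*3^3 mod 1009 = 81, hash=185+81 mod 1009 = 266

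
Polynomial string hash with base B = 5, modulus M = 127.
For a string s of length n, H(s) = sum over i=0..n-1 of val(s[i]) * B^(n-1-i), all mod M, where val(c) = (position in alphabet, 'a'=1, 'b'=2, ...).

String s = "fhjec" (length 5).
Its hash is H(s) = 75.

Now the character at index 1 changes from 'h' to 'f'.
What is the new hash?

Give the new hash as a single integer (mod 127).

val('h') = 8, val('f') = 6
Position k = 1, exponent = n-1-k = 3
B^3 mod M = 5^3 mod 127 = 125
Delta = (6 - 8) * 125 mod 127 = 4
New hash = (75 + 4) mod 127 = 79

Answer: 79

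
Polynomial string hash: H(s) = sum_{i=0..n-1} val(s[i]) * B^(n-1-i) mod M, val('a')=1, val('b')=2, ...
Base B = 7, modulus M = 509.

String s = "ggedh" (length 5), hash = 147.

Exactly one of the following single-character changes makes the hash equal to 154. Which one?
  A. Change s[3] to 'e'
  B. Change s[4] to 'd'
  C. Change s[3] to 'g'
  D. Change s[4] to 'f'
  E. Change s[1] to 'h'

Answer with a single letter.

Option A: s[3]='d'->'e', delta=(5-4)*7^1 mod 509 = 7, hash=147+7 mod 509 = 154 <-- target
Option B: s[4]='h'->'d', delta=(4-8)*7^0 mod 509 = 505, hash=147+505 mod 509 = 143
Option C: s[3]='d'->'g', delta=(7-4)*7^1 mod 509 = 21, hash=147+21 mod 509 = 168
Option D: s[4]='h'->'f', delta=(6-8)*7^0 mod 509 = 507, hash=147+507 mod 509 = 145
Option E: s[1]='g'->'h', delta=(8-7)*7^3 mod 509 = 343, hash=147+343 mod 509 = 490

Answer: A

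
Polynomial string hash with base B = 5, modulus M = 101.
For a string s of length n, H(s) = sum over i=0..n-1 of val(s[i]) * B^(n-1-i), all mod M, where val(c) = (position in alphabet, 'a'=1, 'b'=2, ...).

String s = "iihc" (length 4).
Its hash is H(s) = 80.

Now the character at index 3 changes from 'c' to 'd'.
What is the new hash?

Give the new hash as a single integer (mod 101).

val('c') = 3, val('d') = 4
Position k = 3, exponent = n-1-k = 0
B^0 mod M = 5^0 mod 101 = 1
Delta = (4 - 3) * 1 mod 101 = 1
New hash = (80 + 1) mod 101 = 81

Answer: 81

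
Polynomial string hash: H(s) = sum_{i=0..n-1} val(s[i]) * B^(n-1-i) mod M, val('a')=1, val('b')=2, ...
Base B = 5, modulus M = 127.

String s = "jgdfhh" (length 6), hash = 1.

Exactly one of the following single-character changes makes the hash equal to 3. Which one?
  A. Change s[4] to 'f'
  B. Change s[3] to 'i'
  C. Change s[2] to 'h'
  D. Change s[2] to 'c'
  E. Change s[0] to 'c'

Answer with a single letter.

Option A: s[4]='h'->'f', delta=(6-8)*5^1 mod 127 = 117, hash=1+117 mod 127 = 118
Option B: s[3]='f'->'i', delta=(9-6)*5^2 mod 127 = 75, hash=1+75 mod 127 = 76
Option C: s[2]='d'->'h', delta=(8-4)*5^3 mod 127 = 119, hash=1+119 mod 127 = 120
Option D: s[2]='d'->'c', delta=(3-4)*5^3 mod 127 = 2, hash=1+2 mod 127 = 3 <-- target
Option E: s[0]='j'->'c', delta=(3-10)*5^5 mod 127 = 96, hash=1+96 mod 127 = 97

Answer: D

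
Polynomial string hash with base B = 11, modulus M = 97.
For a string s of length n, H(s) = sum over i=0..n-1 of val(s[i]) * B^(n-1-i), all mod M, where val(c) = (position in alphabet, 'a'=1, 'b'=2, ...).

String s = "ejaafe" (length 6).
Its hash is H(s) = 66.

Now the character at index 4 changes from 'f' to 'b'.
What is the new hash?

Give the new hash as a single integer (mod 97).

Answer: 22

Derivation:
val('f') = 6, val('b') = 2
Position k = 4, exponent = n-1-k = 1
B^1 mod M = 11^1 mod 97 = 11
Delta = (2 - 6) * 11 mod 97 = 53
New hash = (66 + 53) mod 97 = 22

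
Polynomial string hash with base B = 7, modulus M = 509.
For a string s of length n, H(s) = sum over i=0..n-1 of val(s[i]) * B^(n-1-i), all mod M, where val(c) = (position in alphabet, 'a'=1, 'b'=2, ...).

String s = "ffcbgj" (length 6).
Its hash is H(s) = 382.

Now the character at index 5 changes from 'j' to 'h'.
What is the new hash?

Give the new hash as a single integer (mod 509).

val('j') = 10, val('h') = 8
Position k = 5, exponent = n-1-k = 0
B^0 mod M = 7^0 mod 509 = 1
Delta = (8 - 10) * 1 mod 509 = 507
New hash = (382 + 507) mod 509 = 380

Answer: 380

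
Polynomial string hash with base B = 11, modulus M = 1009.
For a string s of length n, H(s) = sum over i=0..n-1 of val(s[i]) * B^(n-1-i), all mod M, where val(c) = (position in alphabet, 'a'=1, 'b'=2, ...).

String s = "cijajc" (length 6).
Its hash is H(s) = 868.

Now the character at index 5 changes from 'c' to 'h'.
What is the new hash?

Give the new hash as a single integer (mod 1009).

val('c') = 3, val('h') = 8
Position k = 5, exponent = n-1-k = 0
B^0 mod M = 11^0 mod 1009 = 1
Delta = (8 - 3) * 1 mod 1009 = 5
New hash = (868 + 5) mod 1009 = 873

Answer: 873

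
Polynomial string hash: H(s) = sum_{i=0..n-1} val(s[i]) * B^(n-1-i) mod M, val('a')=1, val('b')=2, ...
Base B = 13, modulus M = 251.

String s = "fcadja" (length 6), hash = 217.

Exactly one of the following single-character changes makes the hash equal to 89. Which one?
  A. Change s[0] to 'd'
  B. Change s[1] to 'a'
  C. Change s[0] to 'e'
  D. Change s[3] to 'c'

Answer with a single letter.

Option A: s[0]='f'->'d', delta=(4-6)*13^5 mod 251 = 123, hash=217+123 mod 251 = 89 <-- target
Option B: s[1]='c'->'a', delta=(1-3)*13^4 mod 251 = 106, hash=217+106 mod 251 = 72
Option C: s[0]='f'->'e', delta=(5-6)*13^5 mod 251 = 187, hash=217+187 mod 251 = 153
Option D: s[3]='d'->'c', delta=(3-4)*13^2 mod 251 = 82, hash=217+82 mod 251 = 48

Answer: A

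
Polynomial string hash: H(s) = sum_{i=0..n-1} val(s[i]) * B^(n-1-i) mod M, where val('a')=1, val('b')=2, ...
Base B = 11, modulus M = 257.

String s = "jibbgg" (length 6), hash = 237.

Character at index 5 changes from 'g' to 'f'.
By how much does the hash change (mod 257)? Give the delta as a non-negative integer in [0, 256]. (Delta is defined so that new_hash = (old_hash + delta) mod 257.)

Answer: 256

Derivation:
Delta formula: (val(new) - val(old)) * B^(n-1-k) mod M
  val('f') - val('g') = 6 - 7 = -1
  B^(n-1-k) = 11^0 mod 257 = 1
  Delta = -1 * 1 mod 257 = 256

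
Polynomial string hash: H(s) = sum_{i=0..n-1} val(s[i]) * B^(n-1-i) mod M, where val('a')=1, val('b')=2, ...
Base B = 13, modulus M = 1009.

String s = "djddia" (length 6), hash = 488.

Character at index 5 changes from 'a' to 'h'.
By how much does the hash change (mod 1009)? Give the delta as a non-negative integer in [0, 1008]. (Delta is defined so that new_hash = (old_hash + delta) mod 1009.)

Answer: 7

Derivation:
Delta formula: (val(new) - val(old)) * B^(n-1-k) mod M
  val('h') - val('a') = 8 - 1 = 7
  B^(n-1-k) = 13^0 mod 1009 = 1
  Delta = 7 * 1 mod 1009 = 7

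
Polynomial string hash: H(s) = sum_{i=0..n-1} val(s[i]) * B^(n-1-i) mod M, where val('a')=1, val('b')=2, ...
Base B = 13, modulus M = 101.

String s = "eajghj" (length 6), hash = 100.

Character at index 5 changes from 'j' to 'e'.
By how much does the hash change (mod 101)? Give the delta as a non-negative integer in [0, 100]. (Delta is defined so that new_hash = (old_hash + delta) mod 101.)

Answer: 96

Derivation:
Delta formula: (val(new) - val(old)) * B^(n-1-k) mod M
  val('e') - val('j') = 5 - 10 = -5
  B^(n-1-k) = 13^0 mod 101 = 1
  Delta = -5 * 1 mod 101 = 96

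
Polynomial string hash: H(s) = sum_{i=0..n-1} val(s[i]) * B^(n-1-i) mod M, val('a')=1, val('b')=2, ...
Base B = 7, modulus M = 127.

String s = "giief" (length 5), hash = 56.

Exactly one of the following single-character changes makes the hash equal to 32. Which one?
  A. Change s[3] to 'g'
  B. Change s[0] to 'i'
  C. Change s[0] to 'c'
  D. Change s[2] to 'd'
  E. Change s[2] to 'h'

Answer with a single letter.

Option A: s[3]='e'->'g', delta=(7-5)*7^1 mod 127 = 14, hash=56+14 mod 127 = 70
Option B: s[0]='g'->'i', delta=(9-7)*7^4 mod 127 = 103, hash=56+103 mod 127 = 32 <-- target
Option C: s[0]='g'->'c', delta=(3-7)*7^4 mod 127 = 48, hash=56+48 mod 127 = 104
Option D: s[2]='i'->'d', delta=(4-9)*7^2 mod 127 = 9, hash=56+9 mod 127 = 65
Option E: s[2]='i'->'h', delta=(8-9)*7^2 mod 127 = 78, hash=56+78 mod 127 = 7

Answer: B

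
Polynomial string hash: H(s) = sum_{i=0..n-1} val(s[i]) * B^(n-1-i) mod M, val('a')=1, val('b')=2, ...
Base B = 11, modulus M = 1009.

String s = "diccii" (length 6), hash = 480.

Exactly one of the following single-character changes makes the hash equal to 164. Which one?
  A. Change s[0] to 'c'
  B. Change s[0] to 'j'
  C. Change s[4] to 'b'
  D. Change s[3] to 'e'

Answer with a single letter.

Option A: s[0]='d'->'c', delta=(3-4)*11^5 mod 1009 = 389, hash=480+389 mod 1009 = 869
Option B: s[0]='d'->'j', delta=(10-4)*11^5 mod 1009 = 693, hash=480+693 mod 1009 = 164 <-- target
Option C: s[4]='i'->'b', delta=(2-9)*11^1 mod 1009 = 932, hash=480+932 mod 1009 = 403
Option D: s[3]='c'->'e', delta=(5-3)*11^2 mod 1009 = 242, hash=480+242 mod 1009 = 722

Answer: B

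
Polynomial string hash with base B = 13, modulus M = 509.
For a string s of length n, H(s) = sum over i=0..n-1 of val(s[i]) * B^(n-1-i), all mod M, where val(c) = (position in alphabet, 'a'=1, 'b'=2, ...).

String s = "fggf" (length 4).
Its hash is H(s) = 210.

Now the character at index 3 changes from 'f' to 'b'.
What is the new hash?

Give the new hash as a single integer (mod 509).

Answer: 206

Derivation:
val('f') = 6, val('b') = 2
Position k = 3, exponent = n-1-k = 0
B^0 mod M = 13^0 mod 509 = 1
Delta = (2 - 6) * 1 mod 509 = 505
New hash = (210 + 505) mod 509 = 206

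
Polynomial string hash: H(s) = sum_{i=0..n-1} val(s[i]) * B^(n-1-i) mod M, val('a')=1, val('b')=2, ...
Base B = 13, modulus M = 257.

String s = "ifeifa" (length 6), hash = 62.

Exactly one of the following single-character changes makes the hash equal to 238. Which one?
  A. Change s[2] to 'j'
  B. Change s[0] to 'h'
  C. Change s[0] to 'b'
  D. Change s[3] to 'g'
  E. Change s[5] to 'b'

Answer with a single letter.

Option A: s[2]='e'->'j', delta=(10-5)*13^3 mod 257 = 191, hash=62+191 mod 257 = 253
Option B: s[0]='i'->'h', delta=(8-9)*13^5 mod 257 = 72, hash=62+72 mod 257 = 134
Option C: s[0]='i'->'b', delta=(2-9)*13^5 mod 257 = 247, hash=62+247 mod 257 = 52
Option D: s[3]='i'->'g', delta=(7-9)*13^2 mod 257 = 176, hash=62+176 mod 257 = 238 <-- target
Option E: s[5]='a'->'b', delta=(2-1)*13^0 mod 257 = 1, hash=62+1 mod 257 = 63

Answer: D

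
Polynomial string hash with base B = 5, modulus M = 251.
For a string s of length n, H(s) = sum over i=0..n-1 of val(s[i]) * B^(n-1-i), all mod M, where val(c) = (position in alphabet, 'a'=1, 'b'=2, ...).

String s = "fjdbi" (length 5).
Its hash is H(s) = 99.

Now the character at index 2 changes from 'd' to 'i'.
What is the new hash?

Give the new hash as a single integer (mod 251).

val('d') = 4, val('i') = 9
Position k = 2, exponent = n-1-k = 2
B^2 mod M = 5^2 mod 251 = 25
Delta = (9 - 4) * 25 mod 251 = 125
New hash = (99 + 125) mod 251 = 224

Answer: 224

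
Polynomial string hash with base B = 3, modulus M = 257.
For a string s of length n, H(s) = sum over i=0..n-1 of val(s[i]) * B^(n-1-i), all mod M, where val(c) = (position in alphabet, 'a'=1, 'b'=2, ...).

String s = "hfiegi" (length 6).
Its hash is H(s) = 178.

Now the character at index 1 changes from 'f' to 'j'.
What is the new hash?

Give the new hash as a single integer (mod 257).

Answer: 245

Derivation:
val('f') = 6, val('j') = 10
Position k = 1, exponent = n-1-k = 4
B^4 mod M = 3^4 mod 257 = 81
Delta = (10 - 6) * 81 mod 257 = 67
New hash = (178 + 67) mod 257 = 245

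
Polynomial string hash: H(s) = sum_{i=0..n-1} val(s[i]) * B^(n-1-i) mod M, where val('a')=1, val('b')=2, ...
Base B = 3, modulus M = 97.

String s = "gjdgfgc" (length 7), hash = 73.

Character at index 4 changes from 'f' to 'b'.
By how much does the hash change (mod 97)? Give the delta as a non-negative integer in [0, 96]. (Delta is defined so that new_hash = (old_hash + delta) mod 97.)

Answer: 61

Derivation:
Delta formula: (val(new) - val(old)) * B^(n-1-k) mod M
  val('b') - val('f') = 2 - 6 = -4
  B^(n-1-k) = 3^2 mod 97 = 9
  Delta = -4 * 9 mod 97 = 61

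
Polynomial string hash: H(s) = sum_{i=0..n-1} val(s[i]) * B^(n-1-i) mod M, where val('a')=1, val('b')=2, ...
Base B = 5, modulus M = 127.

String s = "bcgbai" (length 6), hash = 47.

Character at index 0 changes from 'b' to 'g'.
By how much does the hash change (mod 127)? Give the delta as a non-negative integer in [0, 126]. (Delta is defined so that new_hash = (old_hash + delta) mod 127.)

Answer: 4

Derivation:
Delta formula: (val(new) - val(old)) * B^(n-1-k) mod M
  val('g') - val('b') = 7 - 2 = 5
  B^(n-1-k) = 5^5 mod 127 = 77
  Delta = 5 * 77 mod 127 = 4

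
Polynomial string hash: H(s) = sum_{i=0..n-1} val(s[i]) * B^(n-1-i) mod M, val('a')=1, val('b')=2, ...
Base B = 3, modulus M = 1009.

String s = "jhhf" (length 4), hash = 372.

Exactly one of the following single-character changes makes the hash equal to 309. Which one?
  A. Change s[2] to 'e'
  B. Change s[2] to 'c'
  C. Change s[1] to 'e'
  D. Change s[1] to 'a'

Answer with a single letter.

Answer: D

Derivation:
Option A: s[2]='h'->'e', delta=(5-8)*3^1 mod 1009 = 1000, hash=372+1000 mod 1009 = 363
Option B: s[2]='h'->'c', delta=(3-8)*3^1 mod 1009 = 994, hash=372+994 mod 1009 = 357
Option C: s[1]='h'->'e', delta=(5-8)*3^2 mod 1009 = 982, hash=372+982 mod 1009 = 345
Option D: s[1]='h'->'a', delta=(1-8)*3^2 mod 1009 = 946, hash=372+946 mod 1009 = 309 <-- target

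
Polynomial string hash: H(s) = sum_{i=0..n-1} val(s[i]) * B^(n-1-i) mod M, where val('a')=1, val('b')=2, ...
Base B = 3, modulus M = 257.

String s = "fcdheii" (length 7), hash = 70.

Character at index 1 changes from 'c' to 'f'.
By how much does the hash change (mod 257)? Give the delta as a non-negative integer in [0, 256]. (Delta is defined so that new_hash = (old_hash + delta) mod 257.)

Delta formula: (val(new) - val(old)) * B^(n-1-k) mod M
  val('f') - val('c') = 6 - 3 = 3
  B^(n-1-k) = 3^5 mod 257 = 243
  Delta = 3 * 243 mod 257 = 215

Answer: 215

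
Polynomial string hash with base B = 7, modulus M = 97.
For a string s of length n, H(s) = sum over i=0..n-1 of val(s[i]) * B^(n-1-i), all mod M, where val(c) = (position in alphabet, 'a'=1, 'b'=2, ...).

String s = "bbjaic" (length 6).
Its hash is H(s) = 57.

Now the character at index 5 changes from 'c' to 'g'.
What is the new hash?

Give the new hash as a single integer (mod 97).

val('c') = 3, val('g') = 7
Position k = 5, exponent = n-1-k = 0
B^0 mod M = 7^0 mod 97 = 1
Delta = (7 - 3) * 1 mod 97 = 4
New hash = (57 + 4) mod 97 = 61

Answer: 61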